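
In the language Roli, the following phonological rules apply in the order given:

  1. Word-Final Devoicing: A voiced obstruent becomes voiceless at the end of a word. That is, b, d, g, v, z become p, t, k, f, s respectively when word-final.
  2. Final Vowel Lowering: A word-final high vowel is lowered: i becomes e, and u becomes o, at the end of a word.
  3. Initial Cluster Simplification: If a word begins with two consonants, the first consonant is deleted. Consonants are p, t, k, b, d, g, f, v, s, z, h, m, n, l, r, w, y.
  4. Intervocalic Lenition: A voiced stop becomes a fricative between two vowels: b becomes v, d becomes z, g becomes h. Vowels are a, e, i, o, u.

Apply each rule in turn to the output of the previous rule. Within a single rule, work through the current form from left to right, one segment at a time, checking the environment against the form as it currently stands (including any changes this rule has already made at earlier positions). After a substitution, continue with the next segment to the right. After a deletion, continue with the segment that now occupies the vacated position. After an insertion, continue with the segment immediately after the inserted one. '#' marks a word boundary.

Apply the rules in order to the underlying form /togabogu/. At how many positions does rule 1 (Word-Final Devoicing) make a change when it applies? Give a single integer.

1 Word-Final Devoicing: no change — [togabogu]
2 Final Vowel Lowering: [togabogu] → [togabogo]
3 Initial Cluster Simplification: no change — [togabogo]
4 Intervocalic Lenition: [togabogo] → [tohavoho]
Rule 1 changed 0 position(s).

0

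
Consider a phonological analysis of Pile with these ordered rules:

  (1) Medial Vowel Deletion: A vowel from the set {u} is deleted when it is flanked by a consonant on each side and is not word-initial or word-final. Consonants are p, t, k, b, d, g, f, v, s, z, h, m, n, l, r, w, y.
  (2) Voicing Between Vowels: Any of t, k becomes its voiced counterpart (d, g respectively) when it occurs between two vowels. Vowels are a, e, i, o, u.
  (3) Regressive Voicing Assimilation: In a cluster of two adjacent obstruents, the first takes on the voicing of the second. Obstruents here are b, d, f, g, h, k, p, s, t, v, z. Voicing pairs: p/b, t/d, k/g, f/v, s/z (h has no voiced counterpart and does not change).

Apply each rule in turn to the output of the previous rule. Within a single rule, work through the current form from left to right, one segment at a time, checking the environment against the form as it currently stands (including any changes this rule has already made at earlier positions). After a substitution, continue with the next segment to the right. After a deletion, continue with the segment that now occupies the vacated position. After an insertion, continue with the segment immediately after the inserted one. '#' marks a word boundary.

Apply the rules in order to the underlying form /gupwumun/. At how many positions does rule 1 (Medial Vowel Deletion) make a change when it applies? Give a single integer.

(1) Medial Vowel Deletion: [gupwumun] → [gpwmn]
(2) Voicing Between Vowels: no change — [gpwmn]
(3) Regressive Voicing Assimilation: [gpwmn] → [kpwmn]
Rule 1 changed 3 position(s).

3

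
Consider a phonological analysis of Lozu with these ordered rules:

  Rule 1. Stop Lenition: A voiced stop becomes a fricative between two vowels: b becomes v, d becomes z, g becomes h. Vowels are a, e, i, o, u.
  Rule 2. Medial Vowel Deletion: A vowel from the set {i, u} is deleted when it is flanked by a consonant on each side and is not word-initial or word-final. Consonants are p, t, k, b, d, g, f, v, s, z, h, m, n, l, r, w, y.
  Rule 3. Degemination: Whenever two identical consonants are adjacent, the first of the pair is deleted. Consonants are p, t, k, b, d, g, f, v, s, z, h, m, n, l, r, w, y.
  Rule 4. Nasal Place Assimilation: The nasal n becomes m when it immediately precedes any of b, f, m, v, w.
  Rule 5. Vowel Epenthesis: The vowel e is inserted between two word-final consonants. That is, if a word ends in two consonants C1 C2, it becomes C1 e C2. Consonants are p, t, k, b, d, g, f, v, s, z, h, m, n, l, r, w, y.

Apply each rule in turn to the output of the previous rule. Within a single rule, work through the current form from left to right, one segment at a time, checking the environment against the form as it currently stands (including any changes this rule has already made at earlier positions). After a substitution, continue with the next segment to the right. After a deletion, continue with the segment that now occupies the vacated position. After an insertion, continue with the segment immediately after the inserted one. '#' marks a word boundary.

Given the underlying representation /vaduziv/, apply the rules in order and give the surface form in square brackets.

Rule 1 Stop Lenition: [vaduziv] → [vazuziv]
Rule 2 Medial Vowel Deletion: [vazuziv] → [vazzv]
Rule 3 Degemination: [vazzv] → [vazv]
Rule 4 Nasal Place Assimilation: no change — [vazv]
Rule 5 Vowel Epenthesis: [vazv] → [vazev]

[vazev]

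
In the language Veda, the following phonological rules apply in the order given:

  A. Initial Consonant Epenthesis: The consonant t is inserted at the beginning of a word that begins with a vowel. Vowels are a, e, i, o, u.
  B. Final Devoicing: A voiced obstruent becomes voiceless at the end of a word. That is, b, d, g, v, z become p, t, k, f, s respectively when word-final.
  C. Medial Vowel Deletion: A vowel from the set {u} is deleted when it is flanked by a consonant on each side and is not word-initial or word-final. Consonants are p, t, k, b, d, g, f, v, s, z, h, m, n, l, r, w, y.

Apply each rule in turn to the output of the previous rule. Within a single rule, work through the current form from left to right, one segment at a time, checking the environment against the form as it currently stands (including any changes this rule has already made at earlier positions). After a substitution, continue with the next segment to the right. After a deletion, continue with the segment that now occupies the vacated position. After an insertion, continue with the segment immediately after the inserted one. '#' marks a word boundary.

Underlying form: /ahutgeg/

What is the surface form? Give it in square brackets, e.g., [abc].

A Initial Consonant Epenthesis: [ahutgeg] → [tahutgeg]
B Final Devoicing: [tahutgeg] → [tahutgek]
C Medial Vowel Deletion: [tahutgek] → [tahtgek]

[tahtgek]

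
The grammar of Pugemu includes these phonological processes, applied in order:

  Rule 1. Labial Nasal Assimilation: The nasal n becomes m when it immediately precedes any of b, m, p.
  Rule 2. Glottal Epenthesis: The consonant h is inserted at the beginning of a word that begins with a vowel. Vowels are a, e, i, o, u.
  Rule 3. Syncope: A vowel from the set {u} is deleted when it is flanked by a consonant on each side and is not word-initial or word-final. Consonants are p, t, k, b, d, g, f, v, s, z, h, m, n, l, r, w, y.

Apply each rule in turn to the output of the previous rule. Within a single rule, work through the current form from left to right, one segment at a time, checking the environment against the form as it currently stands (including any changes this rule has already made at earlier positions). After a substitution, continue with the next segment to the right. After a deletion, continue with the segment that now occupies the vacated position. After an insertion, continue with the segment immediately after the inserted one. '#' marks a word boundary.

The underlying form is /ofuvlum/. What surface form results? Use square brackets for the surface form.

[hofvlm]

Rule 1 Labial Nasal Assimilation: no change — [ofuvlum]
Rule 2 Glottal Epenthesis: [ofuvlum] → [hofuvlum]
Rule 3 Syncope: [hofuvlum] → [hofvlm]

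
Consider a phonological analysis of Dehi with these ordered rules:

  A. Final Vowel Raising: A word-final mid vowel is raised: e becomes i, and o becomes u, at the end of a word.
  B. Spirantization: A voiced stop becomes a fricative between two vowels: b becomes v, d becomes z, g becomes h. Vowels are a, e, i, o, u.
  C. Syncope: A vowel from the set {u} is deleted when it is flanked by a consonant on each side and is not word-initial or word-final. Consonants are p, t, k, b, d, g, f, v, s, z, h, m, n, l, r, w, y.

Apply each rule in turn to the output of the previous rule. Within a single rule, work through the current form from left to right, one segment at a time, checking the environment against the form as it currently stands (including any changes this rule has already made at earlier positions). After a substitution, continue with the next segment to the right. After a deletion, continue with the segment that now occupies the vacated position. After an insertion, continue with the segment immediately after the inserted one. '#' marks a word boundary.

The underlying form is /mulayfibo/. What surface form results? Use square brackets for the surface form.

[mlayfivu]

A Final Vowel Raising: [mulayfibo] → [mulayfibu]
B Spirantization: [mulayfibu] → [mulayfivu]
C Syncope: [mulayfivu] → [mlayfivu]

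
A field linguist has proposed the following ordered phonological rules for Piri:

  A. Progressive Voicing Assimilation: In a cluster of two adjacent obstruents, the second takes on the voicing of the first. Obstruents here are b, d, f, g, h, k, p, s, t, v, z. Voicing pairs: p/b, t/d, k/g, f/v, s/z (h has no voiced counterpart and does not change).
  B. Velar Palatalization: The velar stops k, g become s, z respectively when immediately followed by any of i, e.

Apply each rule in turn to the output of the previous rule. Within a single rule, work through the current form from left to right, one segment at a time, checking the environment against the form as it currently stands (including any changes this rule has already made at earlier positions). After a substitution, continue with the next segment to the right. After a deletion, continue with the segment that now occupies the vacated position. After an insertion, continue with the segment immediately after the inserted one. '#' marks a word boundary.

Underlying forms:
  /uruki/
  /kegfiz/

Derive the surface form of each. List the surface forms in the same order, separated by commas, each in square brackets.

/uruki/:
  A Progressive Voicing Assimilation: no change — [uruki]
  B Velar Palatalization: [uruki] → [urusi]
/kegfiz/:
  A Progressive Voicing Assimilation: [kegfiz] → [kegviz]
  B Velar Palatalization: [kegviz] → [segviz]

[urusi], [segviz]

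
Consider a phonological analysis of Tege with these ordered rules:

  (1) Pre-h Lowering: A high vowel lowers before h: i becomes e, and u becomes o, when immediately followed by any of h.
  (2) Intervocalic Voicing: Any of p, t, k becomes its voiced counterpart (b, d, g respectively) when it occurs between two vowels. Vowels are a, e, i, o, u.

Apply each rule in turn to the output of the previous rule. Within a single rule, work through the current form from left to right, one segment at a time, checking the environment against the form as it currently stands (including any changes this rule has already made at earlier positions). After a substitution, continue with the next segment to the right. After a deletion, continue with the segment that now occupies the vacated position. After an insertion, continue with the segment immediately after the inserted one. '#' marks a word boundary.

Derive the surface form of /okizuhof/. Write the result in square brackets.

[ogizohof]

(1) Pre-h Lowering: [okizuhof] → [okizohof]
(2) Intervocalic Voicing: [okizohof] → [ogizohof]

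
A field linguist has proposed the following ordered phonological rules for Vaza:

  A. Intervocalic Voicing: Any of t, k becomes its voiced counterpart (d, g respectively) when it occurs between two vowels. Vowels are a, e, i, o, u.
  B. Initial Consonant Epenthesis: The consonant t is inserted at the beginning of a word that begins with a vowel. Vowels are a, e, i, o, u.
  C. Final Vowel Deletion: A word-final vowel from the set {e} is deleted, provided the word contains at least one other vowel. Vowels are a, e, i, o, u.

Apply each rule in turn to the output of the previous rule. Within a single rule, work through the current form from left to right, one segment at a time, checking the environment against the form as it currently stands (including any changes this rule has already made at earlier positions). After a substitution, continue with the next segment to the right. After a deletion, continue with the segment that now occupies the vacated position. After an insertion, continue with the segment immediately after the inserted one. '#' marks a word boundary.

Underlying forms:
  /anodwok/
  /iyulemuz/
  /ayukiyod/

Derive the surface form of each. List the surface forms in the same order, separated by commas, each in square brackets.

/anodwok/:
  A Intervocalic Voicing: no change — [anodwok]
  B Initial Consonant Epenthesis: [anodwok] → [tanodwok]
  C Final Vowel Deletion: no change — [tanodwok]
/iyulemuz/:
  A Intervocalic Voicing: no change — [iyulemuz]
  B Initial Consonant Epenthesis: [iyulemuz] → [tiyulemuz]
  C Final Vowel Deletion: no change — [tiyulemuz]
/ayukiyod/:
  A Intervocalic Voicing: [ayukiyod] → [ayugiyod]
  B Initial Consonant Epenthesis: [ayugiyod] → [tayugiyod]
  C Final Vowel Deletion: no change — [tayugiyod]

[tanodwok], [tiyulemuz], [tayugiyod]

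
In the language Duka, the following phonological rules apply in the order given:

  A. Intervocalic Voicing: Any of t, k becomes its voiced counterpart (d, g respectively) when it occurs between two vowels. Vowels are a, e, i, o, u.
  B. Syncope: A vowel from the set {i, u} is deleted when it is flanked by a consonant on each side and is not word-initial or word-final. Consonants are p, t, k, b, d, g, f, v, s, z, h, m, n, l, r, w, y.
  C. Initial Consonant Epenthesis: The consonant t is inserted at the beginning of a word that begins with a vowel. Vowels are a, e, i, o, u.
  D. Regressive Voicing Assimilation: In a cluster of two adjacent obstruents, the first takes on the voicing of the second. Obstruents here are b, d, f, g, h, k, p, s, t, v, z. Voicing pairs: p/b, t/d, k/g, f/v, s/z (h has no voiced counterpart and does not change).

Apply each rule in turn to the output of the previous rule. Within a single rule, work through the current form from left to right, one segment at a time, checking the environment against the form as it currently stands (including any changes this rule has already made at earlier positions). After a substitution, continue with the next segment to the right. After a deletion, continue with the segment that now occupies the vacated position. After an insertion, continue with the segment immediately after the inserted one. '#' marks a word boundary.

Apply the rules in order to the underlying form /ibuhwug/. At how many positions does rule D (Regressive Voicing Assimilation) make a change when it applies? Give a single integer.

1

A Intervocalic Voicing: no change — [ibuhwug]
B Syncope: [ibuhwug] → [ibhwg]
C Initial Consonant Epenthesis: [ibhwg] → [tibhwg]
D Regressive Voicing Assimilation: [tibhwg] → [tiphwg]
Rule D changed 1 position(s).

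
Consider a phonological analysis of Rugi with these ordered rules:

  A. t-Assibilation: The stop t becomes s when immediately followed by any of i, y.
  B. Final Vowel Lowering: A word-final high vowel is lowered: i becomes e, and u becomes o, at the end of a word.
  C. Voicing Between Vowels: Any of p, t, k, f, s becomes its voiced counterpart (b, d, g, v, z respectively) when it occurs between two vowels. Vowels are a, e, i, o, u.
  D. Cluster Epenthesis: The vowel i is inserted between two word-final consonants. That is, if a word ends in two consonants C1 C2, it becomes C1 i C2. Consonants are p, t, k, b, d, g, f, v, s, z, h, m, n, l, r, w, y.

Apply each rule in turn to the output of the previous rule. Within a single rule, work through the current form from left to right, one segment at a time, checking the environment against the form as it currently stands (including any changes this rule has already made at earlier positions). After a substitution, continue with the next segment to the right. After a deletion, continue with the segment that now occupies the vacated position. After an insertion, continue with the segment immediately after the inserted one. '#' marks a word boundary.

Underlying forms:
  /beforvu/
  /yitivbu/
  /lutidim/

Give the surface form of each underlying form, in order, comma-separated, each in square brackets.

/beforvu/:
  A t-Assibilation: no change — [beforvu]
  B Final Vowel Lowering: [beforvu] → [beforvo]
  C Voicing Between Vowels: [beforvo] → [bevorvo]
  D Cluster Epenthesis: no change — [bevorvo]
/yitivbu/:
  A t-Assibilation: [yitivbu] → [yisivbu]
  B Final Vowel Lowering: [yisivbu] → [yisivbo]
  C Voicing Between Vowels: [yisivbo] → [yizivbo]
  D Cluster Epenthesis: no change — [yizivbo]
/lutidim/:
  A t-Assibilation: [lutidim] → [lusidim]
  B Final Vowel Lowering: no change — [lusidim]
  C Voicing Between Vowels: [lusidim] → [luzidim]
  D Cluster Epenthesis: no change — [luzidim]

[bevorvo], [yizivbo], [luzidim]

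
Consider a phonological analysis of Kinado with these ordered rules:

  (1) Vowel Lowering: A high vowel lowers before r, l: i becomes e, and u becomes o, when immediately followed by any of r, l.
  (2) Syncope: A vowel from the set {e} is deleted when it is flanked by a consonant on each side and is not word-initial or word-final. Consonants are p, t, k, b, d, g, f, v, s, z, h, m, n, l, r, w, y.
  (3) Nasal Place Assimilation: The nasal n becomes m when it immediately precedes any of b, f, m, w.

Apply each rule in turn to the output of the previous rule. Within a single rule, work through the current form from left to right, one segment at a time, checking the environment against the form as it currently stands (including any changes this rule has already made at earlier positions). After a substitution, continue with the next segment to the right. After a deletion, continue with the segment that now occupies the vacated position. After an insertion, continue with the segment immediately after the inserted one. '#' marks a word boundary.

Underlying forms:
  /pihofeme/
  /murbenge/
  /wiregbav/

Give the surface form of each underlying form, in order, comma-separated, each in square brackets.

[pihofme], [morbnge], [wrgbav]

/pihofeme/:
  (1) Vowel Lowering: no change — [pihofeme]
  (2) Syncope: [pihofeme] → [pihofme]
  (3) Nasal Place Assimilation: no change — [pihofme]
/murbenge/:
  (1) Vowel Lowering: [murbenge] → [morbenge]
  (2) Syncope: [morbenge] → [morbnge]
  (3) Nasal Place Assimilation: no change — [morbnge]
/wiregbav/:
  (1) Vowel Lowering: [wiregbav] → [weregbav]
  (2) Syncope: [weregbav] → [wrgbav]
  (3) Nasal Place Assimilation: no change — [wrgbav]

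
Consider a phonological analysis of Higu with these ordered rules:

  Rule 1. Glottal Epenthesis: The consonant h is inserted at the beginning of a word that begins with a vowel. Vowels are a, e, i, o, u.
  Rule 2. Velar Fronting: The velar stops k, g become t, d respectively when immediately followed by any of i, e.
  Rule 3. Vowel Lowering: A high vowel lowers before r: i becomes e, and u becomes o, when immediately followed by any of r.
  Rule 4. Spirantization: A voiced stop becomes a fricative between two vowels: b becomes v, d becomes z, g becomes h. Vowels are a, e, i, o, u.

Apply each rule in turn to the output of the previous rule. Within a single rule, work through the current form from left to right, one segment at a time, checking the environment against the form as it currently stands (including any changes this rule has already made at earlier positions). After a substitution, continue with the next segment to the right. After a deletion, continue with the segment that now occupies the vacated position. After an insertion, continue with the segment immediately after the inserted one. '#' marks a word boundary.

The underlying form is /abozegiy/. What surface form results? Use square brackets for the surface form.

Rule 1 Glottal Epenthesis: [abozegiy] → [habozegiy]
Rule 2 Velar Fronting: [habozegiy] → [habozediy]
Rule 3 Vowel Lowering: no change — [habozediy]
Rule 4 Spirantization: [habozediy] → [havozeziy]

[havozeziy]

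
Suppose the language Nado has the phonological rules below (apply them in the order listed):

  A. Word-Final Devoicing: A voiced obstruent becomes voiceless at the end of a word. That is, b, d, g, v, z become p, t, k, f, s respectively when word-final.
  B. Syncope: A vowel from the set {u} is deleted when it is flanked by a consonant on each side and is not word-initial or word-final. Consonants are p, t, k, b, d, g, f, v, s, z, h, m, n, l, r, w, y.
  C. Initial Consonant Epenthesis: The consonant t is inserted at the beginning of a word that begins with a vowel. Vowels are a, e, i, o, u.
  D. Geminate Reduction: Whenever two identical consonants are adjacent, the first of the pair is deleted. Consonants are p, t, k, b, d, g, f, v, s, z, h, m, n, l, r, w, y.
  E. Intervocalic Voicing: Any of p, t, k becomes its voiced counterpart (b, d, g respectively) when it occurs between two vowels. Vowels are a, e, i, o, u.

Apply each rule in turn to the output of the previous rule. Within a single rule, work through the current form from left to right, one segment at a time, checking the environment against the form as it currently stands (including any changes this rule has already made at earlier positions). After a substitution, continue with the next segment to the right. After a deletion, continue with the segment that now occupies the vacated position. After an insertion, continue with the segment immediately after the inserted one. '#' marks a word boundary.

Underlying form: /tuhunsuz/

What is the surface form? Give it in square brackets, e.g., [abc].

[thns]

A Word-Final Devoicing: [tuhunsuz] → [tuhunsus]
B Syncope: [tuhunsus] → [thnss]
C Initial Consonant Epenthesis: no change — [thnss]
D Geminate Reduction: [thnss] → [thns]
E Intervocalic Voicing: no change — [thns]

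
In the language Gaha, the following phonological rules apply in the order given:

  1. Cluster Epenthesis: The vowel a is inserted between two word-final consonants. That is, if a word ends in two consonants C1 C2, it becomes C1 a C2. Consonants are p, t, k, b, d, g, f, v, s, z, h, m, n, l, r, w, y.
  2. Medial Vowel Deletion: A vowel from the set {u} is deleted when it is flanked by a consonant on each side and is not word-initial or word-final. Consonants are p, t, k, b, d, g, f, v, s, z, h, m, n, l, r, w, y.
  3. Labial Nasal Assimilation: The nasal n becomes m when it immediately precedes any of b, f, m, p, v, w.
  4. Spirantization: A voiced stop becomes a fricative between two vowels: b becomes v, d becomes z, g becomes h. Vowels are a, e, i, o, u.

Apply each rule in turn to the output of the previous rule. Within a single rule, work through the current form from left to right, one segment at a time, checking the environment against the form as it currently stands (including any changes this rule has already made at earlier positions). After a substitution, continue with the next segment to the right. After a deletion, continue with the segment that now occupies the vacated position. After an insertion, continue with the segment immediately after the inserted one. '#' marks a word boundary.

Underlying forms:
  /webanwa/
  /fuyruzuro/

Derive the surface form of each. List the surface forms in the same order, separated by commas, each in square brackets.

/webanwa/:
  1 Cluster Epenthesis: no change — [webanwa]
  2 Medial Vowel Deletion: no change — [webanwa]
  3 Labial Nasal Assimilation: [webanwa] → [webamwa]
  4 Spirantization: [webamwa] → [wevamwa]
/fuyruzuro/:
  1 Cluster Epenthesis: no change — [fuyruzuro]
  2 Medial Vowel Deletion: [fuyruzuro] → [fyrzro]
  3 Labial Nasal Assimilation: no change — [fyrzro]
  4 Spirantization: no change — [fyrzro]

[wevamwa], [fyrzro]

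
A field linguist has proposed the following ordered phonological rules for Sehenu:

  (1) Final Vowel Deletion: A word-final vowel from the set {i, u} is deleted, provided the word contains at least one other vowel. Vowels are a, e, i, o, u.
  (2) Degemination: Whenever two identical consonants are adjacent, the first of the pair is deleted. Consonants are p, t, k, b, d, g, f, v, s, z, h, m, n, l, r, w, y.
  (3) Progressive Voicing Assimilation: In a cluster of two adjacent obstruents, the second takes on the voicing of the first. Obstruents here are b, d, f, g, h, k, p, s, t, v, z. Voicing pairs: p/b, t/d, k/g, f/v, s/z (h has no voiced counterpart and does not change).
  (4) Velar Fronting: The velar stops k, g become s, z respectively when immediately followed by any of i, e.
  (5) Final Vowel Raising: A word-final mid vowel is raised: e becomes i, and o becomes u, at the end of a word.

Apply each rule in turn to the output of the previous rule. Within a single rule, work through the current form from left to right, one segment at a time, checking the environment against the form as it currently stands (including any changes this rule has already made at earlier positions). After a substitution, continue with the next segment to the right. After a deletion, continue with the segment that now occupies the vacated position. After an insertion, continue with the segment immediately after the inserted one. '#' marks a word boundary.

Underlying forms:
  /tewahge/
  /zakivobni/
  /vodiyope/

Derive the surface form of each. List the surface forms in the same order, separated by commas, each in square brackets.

/tewahge/:
  (1) Final Vowel Deletion: no change — [tewahge]
  (2) Degemination: no change — [tewahge]
  (3) Progressive Voicing Assimilation: [tewahge] → [tewahke]
  (4) Velar Fronting: [tewahke] → [tewahse]
  (5) Final Vowel Raising: [tewahse] → [tewahsi]
/zakivobni/:
  (1) Final Vowel Deletion: [zakivobni] → [zakivobn]
  (2) Degemination: no change — [zakivobn]
  (3) Progressive Voicing Assimilation: no change — [zakivobn]
  (4) Velar Fronting: [zakivobn] → [zasivobn]
  (5) Final Vowel Raising: no change — [zasivobn]
/vodiyope/:
  (1) Final Vowel Deletion: no change — [vodiyope]
  (2) Degemination: no change — [vodiyope]
  (3) Progressive Voicing Assimilation: no change — [vodiyope]
  (4) Velar Fronting: no change — [vodiyope]
  (5) Final Vowel Raising: [vodiyope] → [vodiyopi]

[tewahsi], [zasivobn], [vodiyopi]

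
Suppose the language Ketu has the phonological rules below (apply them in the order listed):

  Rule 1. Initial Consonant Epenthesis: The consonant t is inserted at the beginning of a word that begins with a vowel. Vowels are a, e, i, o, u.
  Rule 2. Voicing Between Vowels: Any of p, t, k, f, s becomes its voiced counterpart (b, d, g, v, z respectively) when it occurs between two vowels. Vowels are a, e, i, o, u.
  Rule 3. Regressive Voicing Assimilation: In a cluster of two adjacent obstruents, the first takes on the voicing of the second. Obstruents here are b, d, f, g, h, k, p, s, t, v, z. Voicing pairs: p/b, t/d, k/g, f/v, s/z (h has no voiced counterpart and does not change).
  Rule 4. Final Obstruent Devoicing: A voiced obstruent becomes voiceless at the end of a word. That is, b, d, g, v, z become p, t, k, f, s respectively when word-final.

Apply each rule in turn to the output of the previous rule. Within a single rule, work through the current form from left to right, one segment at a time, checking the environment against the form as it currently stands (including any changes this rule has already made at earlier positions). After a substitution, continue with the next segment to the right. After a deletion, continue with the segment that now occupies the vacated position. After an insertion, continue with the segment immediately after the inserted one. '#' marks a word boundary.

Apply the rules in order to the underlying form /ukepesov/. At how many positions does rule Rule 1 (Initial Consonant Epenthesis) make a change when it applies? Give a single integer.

1

Rule 1 Initial Consonant Epenthesis: [ukepesov] → [tukepesov]
Rule 2 Voicing Between Vowels: [tukepesov] → [tugebezov]
Rule 3 Regressive Voicing Assimilation: no change — [tugebezov]
Rule 4 Final Obstruent Devoicing: [tugebezov] → [tugebezof]
Rule Rule 1 changed 1 position(s).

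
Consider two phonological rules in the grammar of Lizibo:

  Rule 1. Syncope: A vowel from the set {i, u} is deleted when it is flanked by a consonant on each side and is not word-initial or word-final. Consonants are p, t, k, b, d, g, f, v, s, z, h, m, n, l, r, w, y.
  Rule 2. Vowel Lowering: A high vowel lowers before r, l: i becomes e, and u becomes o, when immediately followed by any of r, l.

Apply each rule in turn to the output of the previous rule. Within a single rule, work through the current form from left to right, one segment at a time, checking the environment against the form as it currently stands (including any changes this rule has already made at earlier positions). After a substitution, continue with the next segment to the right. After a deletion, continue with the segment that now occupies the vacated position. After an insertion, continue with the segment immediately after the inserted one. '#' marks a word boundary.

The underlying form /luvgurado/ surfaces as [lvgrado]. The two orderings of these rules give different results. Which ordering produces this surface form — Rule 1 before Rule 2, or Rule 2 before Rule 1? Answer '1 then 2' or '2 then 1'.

1 then 2

Order 1 then 2:
  1 Syncope: [luvgurado] → [lvgrado]
  2 Vowel Lowering: no change — [lvgrado]
  result: [lvgrado]
Order 2 then 1:
  2 Vowel Lowering: [luvgurado] → [luvgorado]
  1 Syncope: [luvgorado] → [lvgorado]
  result: [lvgorado]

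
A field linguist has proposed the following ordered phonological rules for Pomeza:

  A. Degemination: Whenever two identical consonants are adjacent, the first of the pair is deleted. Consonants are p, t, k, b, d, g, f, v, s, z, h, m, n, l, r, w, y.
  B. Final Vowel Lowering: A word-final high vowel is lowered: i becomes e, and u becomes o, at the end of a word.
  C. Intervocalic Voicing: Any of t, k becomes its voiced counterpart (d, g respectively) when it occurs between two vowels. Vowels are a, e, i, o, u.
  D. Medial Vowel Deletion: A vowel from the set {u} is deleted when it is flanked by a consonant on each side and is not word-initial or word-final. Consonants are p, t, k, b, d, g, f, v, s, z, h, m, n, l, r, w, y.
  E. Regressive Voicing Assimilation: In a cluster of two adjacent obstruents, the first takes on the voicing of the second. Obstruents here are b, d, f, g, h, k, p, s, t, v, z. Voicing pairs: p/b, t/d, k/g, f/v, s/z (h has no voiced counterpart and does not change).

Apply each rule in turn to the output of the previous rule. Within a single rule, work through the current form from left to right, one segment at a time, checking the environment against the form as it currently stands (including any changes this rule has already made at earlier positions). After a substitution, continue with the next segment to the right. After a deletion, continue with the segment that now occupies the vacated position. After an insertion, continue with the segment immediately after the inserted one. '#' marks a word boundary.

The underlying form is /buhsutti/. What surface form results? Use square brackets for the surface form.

A Degemination: [buhsutti] → [buhsuti]
B Final Vowel Lowering: [buhsuti] → [buhsute]
C Intervocalic Voicing: [buhsute] → [buhsude]
D Medial Vowel Deletion: [buhsude] → [bhsde]
E Regressive Voicing Assimilation: [bhsde] → [phzde]

[phzde]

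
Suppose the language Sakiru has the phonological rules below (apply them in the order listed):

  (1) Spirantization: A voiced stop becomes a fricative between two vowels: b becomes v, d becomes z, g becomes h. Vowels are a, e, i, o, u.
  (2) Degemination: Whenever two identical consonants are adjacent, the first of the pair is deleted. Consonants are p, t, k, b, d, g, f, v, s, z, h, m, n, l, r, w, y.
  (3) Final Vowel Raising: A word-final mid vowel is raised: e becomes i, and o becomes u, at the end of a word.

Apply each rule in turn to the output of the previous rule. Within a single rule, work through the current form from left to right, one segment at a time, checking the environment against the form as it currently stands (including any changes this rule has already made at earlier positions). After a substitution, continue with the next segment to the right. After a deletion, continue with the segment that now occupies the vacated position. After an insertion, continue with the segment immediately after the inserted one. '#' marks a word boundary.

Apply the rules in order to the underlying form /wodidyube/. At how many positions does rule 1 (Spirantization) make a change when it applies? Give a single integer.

2

(1) Spirantization: [wodidyube] → [wozidyuve]
(2) Degemination: no change — [wozidyuve]
(3) Final Vowel Raising: [wozidyuve] → [wozidyuvi]
Rule 1 changed 2 position(s).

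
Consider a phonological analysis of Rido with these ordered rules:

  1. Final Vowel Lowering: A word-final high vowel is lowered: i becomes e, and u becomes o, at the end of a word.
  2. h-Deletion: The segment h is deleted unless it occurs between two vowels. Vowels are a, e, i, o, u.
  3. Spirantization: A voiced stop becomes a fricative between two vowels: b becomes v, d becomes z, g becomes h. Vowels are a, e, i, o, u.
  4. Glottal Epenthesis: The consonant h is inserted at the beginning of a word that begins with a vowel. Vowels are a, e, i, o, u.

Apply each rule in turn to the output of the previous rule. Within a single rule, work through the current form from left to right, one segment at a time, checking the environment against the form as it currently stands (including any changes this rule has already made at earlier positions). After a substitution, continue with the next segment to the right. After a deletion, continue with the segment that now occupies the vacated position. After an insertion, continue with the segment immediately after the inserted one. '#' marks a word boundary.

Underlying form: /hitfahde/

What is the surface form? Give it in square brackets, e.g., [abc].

1 Final Vowel Lowering: no change — [hitfahde]
2 h-Deletion: [hitfahde] → [itfade]
3 Spirantization: [itfade] → [itfaze]
4 Glottal Epenthesis: [itfaze] → [hitfaze]

[hitfaze]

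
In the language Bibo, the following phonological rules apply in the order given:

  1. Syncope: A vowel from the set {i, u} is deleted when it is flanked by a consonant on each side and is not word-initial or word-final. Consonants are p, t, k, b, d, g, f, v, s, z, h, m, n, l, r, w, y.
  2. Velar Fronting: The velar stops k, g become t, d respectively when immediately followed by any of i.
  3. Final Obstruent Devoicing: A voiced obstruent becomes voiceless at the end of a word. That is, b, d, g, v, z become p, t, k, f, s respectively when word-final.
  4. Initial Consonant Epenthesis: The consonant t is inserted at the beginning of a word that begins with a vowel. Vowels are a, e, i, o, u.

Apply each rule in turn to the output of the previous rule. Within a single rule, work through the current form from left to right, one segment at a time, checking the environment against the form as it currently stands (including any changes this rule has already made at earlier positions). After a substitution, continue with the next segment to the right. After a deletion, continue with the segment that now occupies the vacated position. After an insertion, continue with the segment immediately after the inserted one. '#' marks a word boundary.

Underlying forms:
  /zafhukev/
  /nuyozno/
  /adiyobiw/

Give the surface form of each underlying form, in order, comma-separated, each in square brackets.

[zafhkef], [nyozno], [tadyobw]

/zafhukev/:
  1 Syncope: [zafhukev] → [zafhkev]
  2 Velar Fronting: no change — [zafhkev]
  3 Final Obstruent Devoicing: [zafhkev] → [zafhkef]
  4 Initial Consonant Epenthesis: no change — [zafhkef]
/nuyozno/:
  1 Syncope: [nuyozno] → [nyozno]
  2 Velar Fronting: no change — [nyozno]
  3 Final Obstruent Devoicing: no change — [nyozno]
  4 Initial Consonant Epenthesis: no change — [nyozno]
/adiyobiw/:
  1 Syncope: [adiyobiw] → [adyobw]
  2 Velar Fronting: no change — [adyobw]
  3 Final Obstruent Devoicing: no change — [adyobw]
  4 Initial Consonant Epenthesis: [adyobw] → [tadyobw]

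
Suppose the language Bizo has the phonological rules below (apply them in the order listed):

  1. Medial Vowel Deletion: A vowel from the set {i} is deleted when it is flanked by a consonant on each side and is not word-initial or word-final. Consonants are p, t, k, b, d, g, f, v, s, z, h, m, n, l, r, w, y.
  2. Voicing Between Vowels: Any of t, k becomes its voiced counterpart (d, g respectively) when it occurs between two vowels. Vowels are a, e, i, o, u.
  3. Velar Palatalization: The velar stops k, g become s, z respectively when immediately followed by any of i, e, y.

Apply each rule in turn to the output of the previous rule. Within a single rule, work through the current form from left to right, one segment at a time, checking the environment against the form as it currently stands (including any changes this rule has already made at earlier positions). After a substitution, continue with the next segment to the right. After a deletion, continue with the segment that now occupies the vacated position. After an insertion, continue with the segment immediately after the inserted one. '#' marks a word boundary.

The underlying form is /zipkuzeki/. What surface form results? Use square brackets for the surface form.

1 Medial Vowel Deletion: [zipkuzeki] → [zpkuzeki]
2 Voicing Between Vowels: [zpkuzeki] → [zpkuzegi]
3 Velar Palatalization: [zpkuzegi] → [zpkuzezi]

[zpkuzezi]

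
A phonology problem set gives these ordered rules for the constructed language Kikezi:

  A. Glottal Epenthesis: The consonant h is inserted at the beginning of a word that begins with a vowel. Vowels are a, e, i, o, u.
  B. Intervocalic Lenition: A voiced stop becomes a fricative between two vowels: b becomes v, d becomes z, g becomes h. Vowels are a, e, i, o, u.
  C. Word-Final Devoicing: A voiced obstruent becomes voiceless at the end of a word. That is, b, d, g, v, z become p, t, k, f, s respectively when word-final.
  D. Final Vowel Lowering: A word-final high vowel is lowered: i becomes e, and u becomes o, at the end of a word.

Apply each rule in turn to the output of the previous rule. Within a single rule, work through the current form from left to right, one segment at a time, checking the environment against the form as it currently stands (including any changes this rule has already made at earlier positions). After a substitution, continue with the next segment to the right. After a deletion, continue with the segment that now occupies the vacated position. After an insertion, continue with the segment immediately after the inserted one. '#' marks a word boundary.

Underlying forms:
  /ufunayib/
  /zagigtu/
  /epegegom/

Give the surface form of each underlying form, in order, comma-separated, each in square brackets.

/ufunayib/:
  A Glottal Epenthesis: [ufunayib] → [hufunayib]
  B Intervocalic Lenition: no change — [hufunayib]
  C Word-Final Devoicing: [hufunayib] → [hufunayip]
  D Final Vowel Lowering: no change — [hufunayip]
/zagigtu/:
  A Glottal Epenthesis: no change — [zagigtu]
  B Intervocalic Lenition: [zagigtu] → [zahigtu]
  C Word-Final Devoicing: no change — [zahigtu]
  D Final Vowel Lowering: [zahigtu] → [zahigto]
/epegegom/:
  A Glottal Epenthesis: [epegegom] → [hepegegom]
  B Intervocalic Lenition: [hepegegom] → [hepehehom]
  C Word-Final Devoicing: no change — [hepehehom]
  D Final Vowel Lowering: no change — [hepehehom]

[hufunayip], [zahigto], [hepehehom]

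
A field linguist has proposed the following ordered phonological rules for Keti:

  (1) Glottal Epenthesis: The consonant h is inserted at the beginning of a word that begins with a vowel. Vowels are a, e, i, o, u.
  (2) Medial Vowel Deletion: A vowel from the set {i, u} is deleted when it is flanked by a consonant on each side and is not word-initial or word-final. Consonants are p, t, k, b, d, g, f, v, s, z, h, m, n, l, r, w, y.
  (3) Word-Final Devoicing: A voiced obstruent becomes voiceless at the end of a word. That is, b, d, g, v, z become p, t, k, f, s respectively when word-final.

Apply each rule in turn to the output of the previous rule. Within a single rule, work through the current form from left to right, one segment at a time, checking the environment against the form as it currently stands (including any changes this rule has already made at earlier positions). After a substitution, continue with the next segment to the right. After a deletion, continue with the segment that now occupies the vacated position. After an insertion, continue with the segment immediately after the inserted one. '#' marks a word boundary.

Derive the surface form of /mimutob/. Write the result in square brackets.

(1) Glottal Epenthesis: no change — [mimutob]
(2) Medial Vowel Deletion: [mimutob] → [mmtob]
(3) Word-Final Devoicing: [mmtob] → [mmtop]

[mmtop]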